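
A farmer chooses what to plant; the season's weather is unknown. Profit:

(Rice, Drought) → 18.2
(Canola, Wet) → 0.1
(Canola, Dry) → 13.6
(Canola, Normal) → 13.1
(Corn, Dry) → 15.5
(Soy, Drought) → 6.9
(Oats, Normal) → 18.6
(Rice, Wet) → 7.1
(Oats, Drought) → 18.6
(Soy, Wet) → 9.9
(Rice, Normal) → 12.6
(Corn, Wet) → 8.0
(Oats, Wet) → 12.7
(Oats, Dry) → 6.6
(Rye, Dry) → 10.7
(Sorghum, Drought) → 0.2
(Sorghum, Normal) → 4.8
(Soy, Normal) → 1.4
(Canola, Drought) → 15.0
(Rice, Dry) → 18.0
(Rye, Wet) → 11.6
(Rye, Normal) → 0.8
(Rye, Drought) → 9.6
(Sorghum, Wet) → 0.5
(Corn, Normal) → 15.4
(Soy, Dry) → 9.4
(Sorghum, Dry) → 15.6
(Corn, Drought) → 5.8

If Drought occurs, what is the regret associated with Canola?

3.6

Best payoff under Drought is 18.6.
Regret = 18.6 − 15.0 = 3.6.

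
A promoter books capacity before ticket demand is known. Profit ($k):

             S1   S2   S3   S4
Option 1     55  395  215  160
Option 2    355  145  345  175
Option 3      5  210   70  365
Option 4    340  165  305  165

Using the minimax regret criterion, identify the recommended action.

Option 4

Column bests: S1=355, S2=395, S3=345, S4=365.
Option 1 regrets: 300, 0, 130, 205 → max 300
Option 2 regrets: 0, 250, 0, 190 → max 250
Option 3 regrets: 350, 185, 275, 0 → max 350
Option 4 regrets: 15, 230, 40, 200 → max 230
Smallest max regret = 230 → Option 4.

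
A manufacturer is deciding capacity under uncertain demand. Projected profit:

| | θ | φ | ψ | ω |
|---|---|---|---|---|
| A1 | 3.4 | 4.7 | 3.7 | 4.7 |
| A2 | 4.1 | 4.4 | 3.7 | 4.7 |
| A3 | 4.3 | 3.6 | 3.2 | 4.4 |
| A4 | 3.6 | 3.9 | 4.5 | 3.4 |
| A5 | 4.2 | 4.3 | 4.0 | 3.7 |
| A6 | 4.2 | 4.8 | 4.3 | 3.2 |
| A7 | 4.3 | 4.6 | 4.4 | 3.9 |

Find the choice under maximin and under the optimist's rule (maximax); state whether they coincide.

Row minima: A1=3.4, A2=3.7, A3=3.2, A4=3.4, A5=3.7, A6=3.2, A7=3.9
Best worst-case = 3.9 → A7.
Row maxima: A1=4.7, A2=4.7, A3=4.4, A4=4.5, A5=4.3, A6=4.8, A7=4.6
Best best-case = 4.8 → A6.

maximin → A7; maximax → A6 (disagree)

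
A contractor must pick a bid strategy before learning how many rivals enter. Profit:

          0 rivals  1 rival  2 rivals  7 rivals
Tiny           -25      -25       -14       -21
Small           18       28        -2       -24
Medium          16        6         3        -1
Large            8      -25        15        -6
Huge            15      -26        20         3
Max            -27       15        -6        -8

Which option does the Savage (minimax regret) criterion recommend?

Column bests: 0 rivals=18, 1 rival=28, 2 rivals=20, 7 rivals=3.
Tiny regrets: 43, 53, 34, 24 → max 53
Small regrets: 0, 0, 22, 27 → max 27
Medium regrets: 2, 22, 17, 4 → max 22
Large regrets: 10, 53, 5, 9 → max 53
Huge regrets: 3, 54, 0, 0 → max 54
Max regrets: 45, 13, 26, 11 → max 45
Smallest max regret = 22 → Medium.

Medium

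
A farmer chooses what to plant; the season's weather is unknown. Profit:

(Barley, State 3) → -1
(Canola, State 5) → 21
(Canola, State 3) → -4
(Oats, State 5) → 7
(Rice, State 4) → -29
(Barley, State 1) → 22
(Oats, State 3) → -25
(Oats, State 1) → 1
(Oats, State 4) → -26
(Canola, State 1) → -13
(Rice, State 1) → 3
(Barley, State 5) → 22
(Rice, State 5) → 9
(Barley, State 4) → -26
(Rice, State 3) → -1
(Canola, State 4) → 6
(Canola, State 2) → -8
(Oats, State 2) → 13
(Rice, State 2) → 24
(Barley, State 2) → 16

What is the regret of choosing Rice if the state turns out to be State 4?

Best payoff under State 4 is 6.
Regret = 6 − (-29) = 35.

35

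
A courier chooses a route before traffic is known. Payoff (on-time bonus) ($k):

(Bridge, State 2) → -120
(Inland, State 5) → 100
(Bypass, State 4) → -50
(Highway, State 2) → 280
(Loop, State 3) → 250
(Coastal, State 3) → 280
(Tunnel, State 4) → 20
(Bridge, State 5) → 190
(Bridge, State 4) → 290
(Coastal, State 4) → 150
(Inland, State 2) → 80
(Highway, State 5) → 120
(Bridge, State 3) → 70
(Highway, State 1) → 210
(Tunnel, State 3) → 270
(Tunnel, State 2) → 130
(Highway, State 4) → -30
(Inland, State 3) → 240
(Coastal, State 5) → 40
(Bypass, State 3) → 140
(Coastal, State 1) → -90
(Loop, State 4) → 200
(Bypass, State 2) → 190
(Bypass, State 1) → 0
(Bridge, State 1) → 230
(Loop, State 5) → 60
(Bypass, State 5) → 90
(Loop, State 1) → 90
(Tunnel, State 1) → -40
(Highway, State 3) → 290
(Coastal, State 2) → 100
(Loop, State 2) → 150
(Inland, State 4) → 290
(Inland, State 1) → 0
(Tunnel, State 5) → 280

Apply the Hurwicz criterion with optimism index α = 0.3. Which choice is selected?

Coastal: 0.3·280 + 0.7·(-90) = 21
Bypass: 0.3·190 + 0.7·(-50) = 22
Tunnel: 0.3·280 + 0.7·(-40) = 56
Bridge: 0.3·290 + 0.7·(-120) = 3
Inland: 0.3·290 + 0.7·0 = 87
Loop: 0.3·250 + 0.7·60 = 117
Highway: 0.3·290 + 0.7·(-30) = 66
Highest Hurwicz score = 117 → Loop.

Loop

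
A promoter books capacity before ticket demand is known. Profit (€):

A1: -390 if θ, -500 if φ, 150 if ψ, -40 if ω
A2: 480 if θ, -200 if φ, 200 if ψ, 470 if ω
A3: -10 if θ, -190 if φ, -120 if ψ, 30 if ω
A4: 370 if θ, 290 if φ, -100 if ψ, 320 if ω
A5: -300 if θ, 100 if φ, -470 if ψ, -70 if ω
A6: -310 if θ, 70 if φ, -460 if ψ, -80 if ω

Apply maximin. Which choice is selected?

Row minima: A1=-500, A2=-200, A3=-190, A4=-100, A5=-470, A6=-460
Best worst-case = -100 → A4.

A4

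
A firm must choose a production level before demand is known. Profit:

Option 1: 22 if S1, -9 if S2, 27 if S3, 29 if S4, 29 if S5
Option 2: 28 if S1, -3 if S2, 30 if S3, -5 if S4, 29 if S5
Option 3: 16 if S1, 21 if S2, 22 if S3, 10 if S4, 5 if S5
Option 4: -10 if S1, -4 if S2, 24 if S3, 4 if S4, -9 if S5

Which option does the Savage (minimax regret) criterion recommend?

Option 3

Column bests: S1=28, S2=21, S3=30, S4=29, S5=29.
Option 1 regrets: 6, 30, 3, 0, 0 → max 30
Option 2 regrets: 0, 24, 0, 34, 0 → max 34
Option 3 regrets: 12, 0, 8, 19, 24 → max 24
Option 4 regrets: 38, 25, 6, 25, 38 → max 38
Smallest max regret = 24 → Option 3.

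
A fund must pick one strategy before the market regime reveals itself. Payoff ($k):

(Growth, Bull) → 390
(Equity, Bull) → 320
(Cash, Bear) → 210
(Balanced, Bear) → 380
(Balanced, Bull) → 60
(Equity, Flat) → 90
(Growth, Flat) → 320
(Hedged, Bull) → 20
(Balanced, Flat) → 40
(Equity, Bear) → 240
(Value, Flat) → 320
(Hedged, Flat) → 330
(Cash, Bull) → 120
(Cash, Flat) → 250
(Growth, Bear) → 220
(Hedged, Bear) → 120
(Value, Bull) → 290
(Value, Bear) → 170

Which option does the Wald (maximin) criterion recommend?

Growth

Row minima: Cash=120, Balanced=40, Hedged=20, Value=170, Equity=90, Growth=220
Best worst-case = 220 → Growth.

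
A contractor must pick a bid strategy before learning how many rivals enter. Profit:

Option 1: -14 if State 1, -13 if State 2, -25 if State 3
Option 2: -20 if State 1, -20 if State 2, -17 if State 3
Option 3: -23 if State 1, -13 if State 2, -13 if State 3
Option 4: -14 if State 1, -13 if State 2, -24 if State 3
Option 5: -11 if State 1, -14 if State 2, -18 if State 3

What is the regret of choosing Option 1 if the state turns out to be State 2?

Best payoff under State 2 is -13.
Regret = -13 − (-13) = 0.

0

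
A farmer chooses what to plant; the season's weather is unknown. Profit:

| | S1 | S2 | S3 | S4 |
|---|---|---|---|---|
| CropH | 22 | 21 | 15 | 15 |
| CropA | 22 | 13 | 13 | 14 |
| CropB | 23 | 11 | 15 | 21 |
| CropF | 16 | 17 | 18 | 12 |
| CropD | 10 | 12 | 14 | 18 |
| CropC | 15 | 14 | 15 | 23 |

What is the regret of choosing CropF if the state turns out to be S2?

Best payoff under S2 is 21.
Regret = 21 − 17 = 4.

4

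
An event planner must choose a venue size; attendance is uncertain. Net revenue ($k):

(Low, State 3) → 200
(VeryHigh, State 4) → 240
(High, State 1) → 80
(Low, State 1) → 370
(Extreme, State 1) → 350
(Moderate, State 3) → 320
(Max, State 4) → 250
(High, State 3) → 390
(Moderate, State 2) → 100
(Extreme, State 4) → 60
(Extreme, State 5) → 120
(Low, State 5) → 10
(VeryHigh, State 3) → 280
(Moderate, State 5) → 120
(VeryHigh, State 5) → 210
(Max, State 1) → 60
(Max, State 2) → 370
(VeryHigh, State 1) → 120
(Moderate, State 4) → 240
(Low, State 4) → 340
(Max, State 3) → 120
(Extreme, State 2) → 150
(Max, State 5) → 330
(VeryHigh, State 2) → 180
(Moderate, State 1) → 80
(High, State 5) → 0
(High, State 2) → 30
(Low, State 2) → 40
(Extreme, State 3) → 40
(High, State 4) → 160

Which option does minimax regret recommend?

VeryHigh

Column bests: State 1=370, State 2=370, State 3=390, State 4=340, State 5=330.
Low regrets: 0, 330, 190, 0, 320 → max 330
Moderate regrets: 290, 270, 70, 100, 210 → max 290
High regrets: 290, 340, 0, 180, 330 → max 340
VeryHigh regrets: 250, 190, 110, 100, 120 → max 250
Extreme regrets: 20, 220, 350, 280, 210 → max 350
Max regrets: 310, 0, 270, 90, 0 → max 310
Smallest max regret = 250 → VeryHigh.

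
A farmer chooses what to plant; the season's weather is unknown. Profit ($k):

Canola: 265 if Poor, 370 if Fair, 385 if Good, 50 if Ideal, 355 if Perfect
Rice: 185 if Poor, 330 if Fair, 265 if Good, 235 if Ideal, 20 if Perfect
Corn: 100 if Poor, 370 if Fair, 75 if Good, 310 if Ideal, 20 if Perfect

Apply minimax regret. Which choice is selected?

Canola

Column bests: Poor=265, Fair=370, Good=385, Ideal=310, Perfect=355.
Canola regrets: 0, 0, 0, 260, 0 → max 260
Rice regrets: 80, 40, 120, 75, 335 → max 335
Corn regrets: 165, 0, 310, 0, 335 → max 335
Smallest max regret = 260 → Canola.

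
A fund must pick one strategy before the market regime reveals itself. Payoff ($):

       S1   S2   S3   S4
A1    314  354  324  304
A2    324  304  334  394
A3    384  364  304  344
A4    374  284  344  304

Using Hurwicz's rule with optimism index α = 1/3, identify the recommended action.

A1: 1/3·354 + 2/3·304 = 962/3
A2: 1/3·394 + 2/3·304 = 334
A3: 1/3·384 + 2/3·304 = 992/3
A4: 1/3·374 + 2/3·284 = 314
Highest Hurwicz score = 334 → A2.

A2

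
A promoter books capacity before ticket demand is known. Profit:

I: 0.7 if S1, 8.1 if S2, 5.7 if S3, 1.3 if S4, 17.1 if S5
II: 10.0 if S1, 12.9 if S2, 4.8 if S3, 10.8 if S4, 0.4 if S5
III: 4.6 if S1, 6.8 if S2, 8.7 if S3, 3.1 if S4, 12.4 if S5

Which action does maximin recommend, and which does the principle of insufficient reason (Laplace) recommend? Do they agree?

maximin → III; laplace → II (disagree)

Row minima: I=0.7, II=0.4, III=3.1
Best worst-case = 3.1 → III.
Row averages: I=6.58, II=7.78, III=7.12
Highest average = 7.78 → II.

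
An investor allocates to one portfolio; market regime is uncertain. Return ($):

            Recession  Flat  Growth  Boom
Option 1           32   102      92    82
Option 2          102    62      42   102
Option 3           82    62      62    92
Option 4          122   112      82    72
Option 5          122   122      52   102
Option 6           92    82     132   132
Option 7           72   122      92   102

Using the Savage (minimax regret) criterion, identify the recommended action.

Option 6

Column bests: Recession=122, Flat=122, Growth=132, Boom=132.
Option 1 regrets: 90, 20, 40, 50 → max 90
Option 2 regrets: 20, 60, 90, 30 → max 90
Option 3 regrets: 40, 60, 70, 40 → max 70
Option 4 regrets: 0, 10, 50, 60 → max 60
Option 5 regrets: 0, 0, 80, 30 → max 80
Option 6 regrets: 30, 40, 0, 0 → max 40
Option 7 regrets: 50, 0, 40, 30 → max 50
Smallest max regret = 40 → Option 6.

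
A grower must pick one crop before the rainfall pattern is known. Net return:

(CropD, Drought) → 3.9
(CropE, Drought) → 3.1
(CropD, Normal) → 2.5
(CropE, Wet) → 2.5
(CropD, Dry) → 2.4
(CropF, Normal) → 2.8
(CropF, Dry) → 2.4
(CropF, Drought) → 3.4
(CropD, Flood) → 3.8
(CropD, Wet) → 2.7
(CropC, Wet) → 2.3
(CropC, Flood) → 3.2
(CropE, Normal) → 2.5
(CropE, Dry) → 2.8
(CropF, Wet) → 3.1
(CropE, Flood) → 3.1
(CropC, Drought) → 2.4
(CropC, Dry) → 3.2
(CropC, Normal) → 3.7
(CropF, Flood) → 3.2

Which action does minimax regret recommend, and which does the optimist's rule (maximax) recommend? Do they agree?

Column bests: Drought=3.9, Dry=3.2, Normal=3.7, Wet=3.1, Flood=3.8.
CropE regrets: 0.8, 0.4, 1.2, 0.6, 0.7 → max 1.2
CropC regrets: 1.5, 0.0, 0.0, 0.8, 0.6 → max 1.5
CropD regrets: 0.0, 0.8, 1.2, 0.4, 0.0 → max 1.2
CropF regrets: 0.5, 0.8, 0.9, 0.0, 0.6 → max 0.9
Smallest max regret = 0.9 → CropF.
Row maxima: CropE=3.1, CropC=3.7, CropD=3.9, CropF=3.4
Best best-case = 3.9 → CropD.

minimax regret → CropF; maximax → CropD (disagree)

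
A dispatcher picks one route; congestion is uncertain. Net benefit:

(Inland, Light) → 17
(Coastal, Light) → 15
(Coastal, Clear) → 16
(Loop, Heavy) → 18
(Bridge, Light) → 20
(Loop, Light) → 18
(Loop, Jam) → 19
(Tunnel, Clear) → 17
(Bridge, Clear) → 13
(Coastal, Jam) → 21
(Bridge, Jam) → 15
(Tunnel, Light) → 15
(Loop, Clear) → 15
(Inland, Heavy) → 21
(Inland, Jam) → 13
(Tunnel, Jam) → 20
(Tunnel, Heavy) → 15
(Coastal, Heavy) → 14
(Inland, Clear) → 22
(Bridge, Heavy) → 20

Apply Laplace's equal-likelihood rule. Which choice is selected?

Row averages: Loop=17.5, Bridge=17, Coastal=16.5, Tunnel=16.75, Inland=18.25
Highest average = 18.25 → Inland.

Inland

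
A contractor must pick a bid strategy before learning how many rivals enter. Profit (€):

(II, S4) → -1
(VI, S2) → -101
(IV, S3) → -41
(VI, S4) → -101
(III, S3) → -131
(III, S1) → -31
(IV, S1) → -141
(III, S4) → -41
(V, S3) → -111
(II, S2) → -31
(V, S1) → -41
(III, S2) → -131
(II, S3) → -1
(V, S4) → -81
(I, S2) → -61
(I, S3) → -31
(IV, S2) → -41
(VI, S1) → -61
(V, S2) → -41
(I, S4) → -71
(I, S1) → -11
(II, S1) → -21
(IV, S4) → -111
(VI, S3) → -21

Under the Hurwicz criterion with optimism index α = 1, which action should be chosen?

II

I: 1·(-11) + 0·(-71) = -11
II: 1·(-1) + 0·(-31) = -1
III: 1·(-31) + 0·(-131) = -31
IV: 1·(-41) + 0·(-141) = -41
V: 1·(-41) + 0·(-111) = -41
VI: 1·(-21) + 0·(-101) = -21
Highest Hurwicz score = -1 → II.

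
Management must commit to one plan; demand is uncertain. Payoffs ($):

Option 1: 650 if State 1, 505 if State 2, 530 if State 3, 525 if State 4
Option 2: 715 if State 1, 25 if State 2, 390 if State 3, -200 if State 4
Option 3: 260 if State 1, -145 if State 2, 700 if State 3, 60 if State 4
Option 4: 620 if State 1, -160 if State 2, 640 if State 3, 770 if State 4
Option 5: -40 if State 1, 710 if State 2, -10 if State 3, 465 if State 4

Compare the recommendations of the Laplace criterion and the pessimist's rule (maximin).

Row averages: Option 1=552.5, Option 2=232.5, Option 3=218.75, Option 4=467.5, Option 5=281.25
Highest average = 552.5 → Option 1.
Row minima: Option 1=505, Option 2=-200, Option 3=-145, Option 4=-160, Option 5=-40
Best worst-case = 505 → Option 1.

laplace → Option 1; maximin → Option 1 (agree)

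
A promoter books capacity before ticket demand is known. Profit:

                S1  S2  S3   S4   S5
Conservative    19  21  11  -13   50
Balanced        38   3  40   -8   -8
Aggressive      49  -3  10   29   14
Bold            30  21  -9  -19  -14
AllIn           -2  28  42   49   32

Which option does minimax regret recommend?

Column bests: S1=49, S2=28, S3=42, S4=49, S5=50.
Conservative regrets: 30, 7, 31, 62, 0 → max 62
Balanced regrets: 11, 25, 2, 57, 58 → max 58
Aggressive regrets: 0, 31, 32, 20, 36 → max 36
Bold regrets: 19, 7, 51, 68, 64 → max 68
AllIn regrets: 51, 0, 0, 0, 18 → max 51
Smallest max regret = 36 → Aggressive.

Aggressive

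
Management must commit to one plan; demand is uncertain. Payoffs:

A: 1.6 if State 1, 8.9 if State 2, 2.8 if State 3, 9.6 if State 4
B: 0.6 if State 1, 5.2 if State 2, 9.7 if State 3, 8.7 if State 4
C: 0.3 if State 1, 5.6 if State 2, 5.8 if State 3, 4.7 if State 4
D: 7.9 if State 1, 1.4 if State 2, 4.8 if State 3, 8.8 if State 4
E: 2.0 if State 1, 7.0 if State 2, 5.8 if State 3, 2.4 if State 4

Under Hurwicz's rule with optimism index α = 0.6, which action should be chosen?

A: 0.6·9.6 + 0.4·1.6 = 6.4
B: 0.6·9.7 + 0.4·0.6 = 6.06
C: 0.6·5.8 + 0.4·0.3 = 3.6
D: 0.6·8.8 + 0.4·1.4 = 5.84
E: 0.6·7.0 + 0.4·2.0 = 5
Highest Hurwicz score = 6.4 → A.

A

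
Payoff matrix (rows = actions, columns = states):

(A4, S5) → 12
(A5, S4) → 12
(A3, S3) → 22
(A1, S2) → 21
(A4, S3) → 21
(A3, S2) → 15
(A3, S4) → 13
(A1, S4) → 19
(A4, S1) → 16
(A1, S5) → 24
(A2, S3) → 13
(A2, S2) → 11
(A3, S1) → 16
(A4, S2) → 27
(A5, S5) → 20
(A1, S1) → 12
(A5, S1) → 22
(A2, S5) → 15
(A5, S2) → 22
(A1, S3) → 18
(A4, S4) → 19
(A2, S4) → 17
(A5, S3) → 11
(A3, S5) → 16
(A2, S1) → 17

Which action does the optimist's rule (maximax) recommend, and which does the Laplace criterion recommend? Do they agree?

Row maxima: A1=24, A2=17, A3=22, A4=27, A5=22
Best best-case = 27 → A4.
Row averages: A1=18.8, A2=14.6, A3=16.4, A4=19, A5=17.4
Highest average = 19 → A4.

maximax → A4; laplace → A4 (agree)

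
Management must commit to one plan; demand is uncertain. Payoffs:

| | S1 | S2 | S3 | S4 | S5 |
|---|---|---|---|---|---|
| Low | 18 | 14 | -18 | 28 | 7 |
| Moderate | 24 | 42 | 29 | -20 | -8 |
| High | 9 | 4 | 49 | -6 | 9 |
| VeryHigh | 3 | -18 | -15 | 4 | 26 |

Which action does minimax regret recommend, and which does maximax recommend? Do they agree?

Column bests: S1=24, S2=42, S3=49, S4=28, S5=26.
Low regrets: 6, 28, 67, 0, 19 → max 67
Moderate regrets: 0, 0, 20, 48, 34 → max 48
High regrets: 15, 38, 0, 34, 17 → max 38
VeryHigh regrets: 21, 60, 64, 24, 0 → max 64
Smallest max regret = 38 → High.
Row maxima: Low=28, Moderate=42, High=49, VeryHigh=26
Best best-case = 49 → High.

minimax regret → High; maximax → High (agree)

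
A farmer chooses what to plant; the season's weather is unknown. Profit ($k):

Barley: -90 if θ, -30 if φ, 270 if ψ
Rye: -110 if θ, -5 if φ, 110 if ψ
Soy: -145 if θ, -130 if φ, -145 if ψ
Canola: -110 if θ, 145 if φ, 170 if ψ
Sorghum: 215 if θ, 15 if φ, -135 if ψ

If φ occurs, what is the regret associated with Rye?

150

Best payoff under φ is 145.
Regret = 145 − (-5) = 150.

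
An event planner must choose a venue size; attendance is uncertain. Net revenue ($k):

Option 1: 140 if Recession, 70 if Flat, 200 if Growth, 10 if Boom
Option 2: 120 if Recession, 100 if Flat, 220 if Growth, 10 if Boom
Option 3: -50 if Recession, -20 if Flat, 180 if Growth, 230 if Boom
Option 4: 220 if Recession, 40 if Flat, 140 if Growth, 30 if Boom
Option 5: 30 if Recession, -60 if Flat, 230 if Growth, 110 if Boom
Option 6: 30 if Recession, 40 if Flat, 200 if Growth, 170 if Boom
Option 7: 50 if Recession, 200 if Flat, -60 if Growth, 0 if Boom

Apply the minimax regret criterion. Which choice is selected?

Column bests: Recession=220, Flat=200, Growth=230, Boom=230.
Option 1 regrets: 80, 130, 30, 220 → max 220
Option 2 regrets: 100, 100, 10, 220 → max 220
Option 3 regrets: 270, 220, 50, 0 → max 270
Option 4 regrets: 0, 160, 90, 200 → max 200
Option 5 regrets: 190, 260, 0, 120 → max 260
Option 6 regrets: 190, 160, 30, 60 → max 190
Option 7 regrets: 170, 0, 290, 230 → max 290
Smallest max regret = 190 → Option 6.

Option 6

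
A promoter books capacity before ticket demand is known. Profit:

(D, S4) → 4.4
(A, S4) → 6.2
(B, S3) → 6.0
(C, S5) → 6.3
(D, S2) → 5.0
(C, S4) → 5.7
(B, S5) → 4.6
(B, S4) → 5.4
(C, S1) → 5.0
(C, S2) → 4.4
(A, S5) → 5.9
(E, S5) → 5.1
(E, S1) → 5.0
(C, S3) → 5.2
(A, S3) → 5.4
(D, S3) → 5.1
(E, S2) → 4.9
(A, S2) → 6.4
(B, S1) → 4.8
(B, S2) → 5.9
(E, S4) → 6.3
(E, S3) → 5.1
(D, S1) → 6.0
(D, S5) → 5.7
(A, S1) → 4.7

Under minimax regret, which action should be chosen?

Column bests: S1=6.0, S2=6.4, S3=6.0, S4=6.3, S5=6.3.
A regrets: 1.3, 0.0, 0.6, 0.1, 0.4 → max 1.3
B regrets: 1.2, 0.5, 0.0, 0.9, 1.7 → max 1.7
C regrets: 1.0, 2.0, 0.8, 0.6, 0.0 → max 2.0
D regrets: 0.0, 1.4, 0.9, 1.9, 0.6 → max 1.9
E regrets: 1.0, 1.5, 0.9, 0.0, 1.2 → max 1.5
Smallest max regret = 1.3 → A.

A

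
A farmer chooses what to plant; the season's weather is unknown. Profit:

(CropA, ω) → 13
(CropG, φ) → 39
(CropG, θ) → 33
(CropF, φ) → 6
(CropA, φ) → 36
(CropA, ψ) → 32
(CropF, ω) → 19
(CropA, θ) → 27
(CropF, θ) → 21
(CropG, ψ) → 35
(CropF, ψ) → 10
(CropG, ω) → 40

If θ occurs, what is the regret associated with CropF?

12

Best payoff under θ is 33.
Regret = 33 − 21 = 12.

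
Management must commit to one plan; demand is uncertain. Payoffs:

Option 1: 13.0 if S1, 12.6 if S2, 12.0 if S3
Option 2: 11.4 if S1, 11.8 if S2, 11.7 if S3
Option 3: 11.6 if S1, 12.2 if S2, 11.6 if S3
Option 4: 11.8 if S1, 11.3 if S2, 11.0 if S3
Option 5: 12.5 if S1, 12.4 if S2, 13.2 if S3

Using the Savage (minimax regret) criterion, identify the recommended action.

Option 5

Column bests: S1=13.0, S2=12.6, S3=13.2.
Option 1 regrets: 0.0, 0.0, 1.2 → max 1.2
Option 2 regrets: 1.6, 0.8, 1.5 → max 1.6
Option 3 regrets: 1.4, 0.4, 1.6 → max 1.6
Option 4 regrets: 1.2, 1.3, 2.2 → max 2.2
Option 5 regrets: 0.5, 0.2, 0.0 → max 0.5
Smallest max regret = 0.5 → Option 5.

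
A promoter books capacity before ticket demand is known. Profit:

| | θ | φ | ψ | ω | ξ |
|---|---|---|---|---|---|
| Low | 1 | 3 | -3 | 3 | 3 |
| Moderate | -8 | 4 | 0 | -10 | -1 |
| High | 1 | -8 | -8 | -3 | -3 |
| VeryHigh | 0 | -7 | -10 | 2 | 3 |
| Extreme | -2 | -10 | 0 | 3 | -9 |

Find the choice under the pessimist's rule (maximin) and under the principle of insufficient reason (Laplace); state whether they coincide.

maximin → Low; laplace → Low (agree)

Row minima: Low=-3, Moderate=-10, High=-8, VeryHigh=-10, Extreme=-10
Best worst-case = -3 → Low.
Row averages: Low=1.4, Moderate=-3, High=-4.2, VeryHigh=-2.4, Extreme=-3.6
Highest average = 1.4 → Low.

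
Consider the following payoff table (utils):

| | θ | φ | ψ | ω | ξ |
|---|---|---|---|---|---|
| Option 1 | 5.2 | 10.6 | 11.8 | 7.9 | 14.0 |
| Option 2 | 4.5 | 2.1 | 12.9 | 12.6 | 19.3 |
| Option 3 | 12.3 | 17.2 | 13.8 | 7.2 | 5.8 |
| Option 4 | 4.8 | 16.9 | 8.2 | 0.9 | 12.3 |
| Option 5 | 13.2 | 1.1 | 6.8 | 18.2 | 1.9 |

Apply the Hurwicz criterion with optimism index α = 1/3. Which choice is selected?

Option 3

Option 1: 1/3·14.0 + 2/3·5.2 = 122/15
Option 2: 1/3·19.3 + 2/3·2.1 = 47/6
Option 3: 1/3·17.2 + 2/3·5.8 = 9.6
Option 4: 1/3·16.9 + 2/3·0.9 = 187/30
Option 5: 1/3·18.2 + 2/3·1.1 = 6.8
Highest Hurwicz score = 9.6 → Option 3.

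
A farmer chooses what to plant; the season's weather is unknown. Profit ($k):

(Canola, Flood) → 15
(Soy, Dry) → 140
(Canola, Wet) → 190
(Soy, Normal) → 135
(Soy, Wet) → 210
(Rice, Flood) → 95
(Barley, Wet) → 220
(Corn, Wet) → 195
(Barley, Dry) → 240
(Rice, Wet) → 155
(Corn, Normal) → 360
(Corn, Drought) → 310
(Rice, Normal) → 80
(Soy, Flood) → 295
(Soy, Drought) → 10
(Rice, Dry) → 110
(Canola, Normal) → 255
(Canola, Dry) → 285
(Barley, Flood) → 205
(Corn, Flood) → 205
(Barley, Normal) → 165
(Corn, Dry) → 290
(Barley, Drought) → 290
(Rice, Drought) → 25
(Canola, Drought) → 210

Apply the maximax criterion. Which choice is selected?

Corn

Row maxima: Canola=285, Rice=155, Corn=360, Soy=295, Barley=290
Best best-case = 360 → Corn.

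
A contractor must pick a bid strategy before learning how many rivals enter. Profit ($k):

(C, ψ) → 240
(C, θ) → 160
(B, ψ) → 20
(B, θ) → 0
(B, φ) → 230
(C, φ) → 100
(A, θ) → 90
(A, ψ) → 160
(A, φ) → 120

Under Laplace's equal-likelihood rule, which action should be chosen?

C

Row averages: A=370/3, B=250/3, C=500/3
Highest average = 500/3 → C.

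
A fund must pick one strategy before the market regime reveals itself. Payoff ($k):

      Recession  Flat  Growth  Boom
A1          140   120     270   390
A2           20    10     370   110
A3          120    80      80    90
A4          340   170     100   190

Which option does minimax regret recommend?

A1

Column bests: Recession=340, Flat=170, Growth=370, Boom=390.
A1 regrets: 200, 50, 100, 0 → max 200
A2 regrets: 320, 160, 0, 280 → max 320
A3 regrets: 220, 90, 290, 300 → max 300
A4 regrets: 0, 0, 270, 200 → max 270
Smallest max regret = 200 → A1.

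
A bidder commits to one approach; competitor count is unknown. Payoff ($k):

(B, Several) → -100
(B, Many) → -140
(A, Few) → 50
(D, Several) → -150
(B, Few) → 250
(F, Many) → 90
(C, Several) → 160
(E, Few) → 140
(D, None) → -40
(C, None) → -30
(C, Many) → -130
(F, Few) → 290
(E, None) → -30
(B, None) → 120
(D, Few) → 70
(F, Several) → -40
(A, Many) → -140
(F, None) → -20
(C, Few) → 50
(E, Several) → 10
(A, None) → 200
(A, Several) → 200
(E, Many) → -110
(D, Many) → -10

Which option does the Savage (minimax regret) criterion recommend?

Column bests: None=200, Few=290, Several=200, Many=90.
A regrets: 0, 240, 0, 230 → max 240
B regrets: 80, 40, 300, 230 → max 300
C regrets: 230, 240, 40, 220 → max 240
D regrets: 240, 220, 350, 100 → max 350
E regrets: 230, 150, 190, 200 → max 230
F regrets: 220, 0, 240, 0 → max 240
Smallest max regret = 230 → E.

E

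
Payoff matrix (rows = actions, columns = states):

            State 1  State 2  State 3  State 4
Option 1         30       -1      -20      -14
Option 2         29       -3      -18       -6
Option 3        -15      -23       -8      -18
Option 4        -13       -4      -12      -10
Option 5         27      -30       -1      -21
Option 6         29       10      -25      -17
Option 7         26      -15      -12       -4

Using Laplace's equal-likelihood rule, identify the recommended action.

Option 2

Row averages: Option 1=-1.25, Option 2=0.5, Option 3=-16, Option 4=-9.75, Option 5=-6.25, Option 6=-0.75, Option 7=-1.25
Highest average = 0.5 → Option 2.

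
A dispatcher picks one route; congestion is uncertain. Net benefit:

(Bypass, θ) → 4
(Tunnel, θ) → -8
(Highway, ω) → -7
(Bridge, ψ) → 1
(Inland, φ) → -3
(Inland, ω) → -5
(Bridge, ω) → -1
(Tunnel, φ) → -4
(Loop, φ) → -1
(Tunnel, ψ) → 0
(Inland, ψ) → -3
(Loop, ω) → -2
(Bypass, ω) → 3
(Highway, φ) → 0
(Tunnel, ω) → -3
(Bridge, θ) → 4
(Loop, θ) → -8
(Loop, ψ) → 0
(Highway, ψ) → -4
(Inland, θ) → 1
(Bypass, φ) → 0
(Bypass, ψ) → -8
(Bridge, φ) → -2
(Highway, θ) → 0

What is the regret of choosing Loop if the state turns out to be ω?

Best payoff under ω is 3.
Regret = 3 − (-2) = 5.

5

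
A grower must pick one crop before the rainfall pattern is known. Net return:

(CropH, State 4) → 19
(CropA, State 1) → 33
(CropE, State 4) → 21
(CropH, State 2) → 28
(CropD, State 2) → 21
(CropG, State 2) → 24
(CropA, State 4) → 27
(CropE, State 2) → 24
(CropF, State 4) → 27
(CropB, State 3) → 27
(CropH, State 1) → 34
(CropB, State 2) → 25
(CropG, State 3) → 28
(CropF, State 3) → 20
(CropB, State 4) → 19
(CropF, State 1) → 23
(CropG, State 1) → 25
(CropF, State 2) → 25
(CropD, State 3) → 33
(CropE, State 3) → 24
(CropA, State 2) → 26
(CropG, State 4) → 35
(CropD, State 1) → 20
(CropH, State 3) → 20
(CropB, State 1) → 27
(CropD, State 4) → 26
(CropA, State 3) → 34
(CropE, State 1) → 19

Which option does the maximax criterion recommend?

CropG

Row maxima: CropH=34, CropE=24, CropA=34, CropB=27, CropF=27, CropD=33, CropG=35
Best best-case = 35 → CropG.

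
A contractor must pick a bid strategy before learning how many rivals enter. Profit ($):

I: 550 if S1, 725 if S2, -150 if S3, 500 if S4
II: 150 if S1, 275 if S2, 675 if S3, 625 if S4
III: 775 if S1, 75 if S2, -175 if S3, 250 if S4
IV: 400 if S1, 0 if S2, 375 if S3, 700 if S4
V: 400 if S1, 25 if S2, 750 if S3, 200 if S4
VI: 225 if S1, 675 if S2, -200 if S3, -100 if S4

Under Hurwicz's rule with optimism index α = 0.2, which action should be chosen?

II

I: 0.2·725 + 0.8·(-150) = 25
II: 0.2·675 + 0.8·150 = 255
III: 0.2·775 + 0.8·(-175) = 15
IV: 0.2·700 + 0.8·0 = 140
V: 0.2·750 + 0.8·25 = 170
VI: 0.2·675 + 0.8·(-200) = -25
Highest Hurwicz score = 255 → II.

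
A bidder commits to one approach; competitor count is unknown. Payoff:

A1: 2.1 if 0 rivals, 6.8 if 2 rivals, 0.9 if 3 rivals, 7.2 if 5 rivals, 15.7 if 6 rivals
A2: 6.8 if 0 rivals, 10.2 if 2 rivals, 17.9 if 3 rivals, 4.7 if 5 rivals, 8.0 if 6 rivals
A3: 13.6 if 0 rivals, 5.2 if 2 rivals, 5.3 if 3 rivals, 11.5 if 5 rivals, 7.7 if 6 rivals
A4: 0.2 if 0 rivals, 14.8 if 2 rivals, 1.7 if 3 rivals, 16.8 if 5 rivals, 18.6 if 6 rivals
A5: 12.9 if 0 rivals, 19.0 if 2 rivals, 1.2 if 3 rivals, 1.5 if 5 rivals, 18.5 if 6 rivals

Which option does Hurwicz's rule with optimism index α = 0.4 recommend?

A2

A1: 0.4·15.7 + 0.6·0.9 = 6.82
A2: 0.4·17.9 + 0.6·4.7 = 9.98
A3: 0.4·13.6 + 0.6·5.2 = 8.56
A4: 0.4·18.6 + 0.6·0.2 = 7.56
A5: 0.4·19.0 + 0.6·1.2 = 8.32
Highest Hurwicz score = 9.98 → A2.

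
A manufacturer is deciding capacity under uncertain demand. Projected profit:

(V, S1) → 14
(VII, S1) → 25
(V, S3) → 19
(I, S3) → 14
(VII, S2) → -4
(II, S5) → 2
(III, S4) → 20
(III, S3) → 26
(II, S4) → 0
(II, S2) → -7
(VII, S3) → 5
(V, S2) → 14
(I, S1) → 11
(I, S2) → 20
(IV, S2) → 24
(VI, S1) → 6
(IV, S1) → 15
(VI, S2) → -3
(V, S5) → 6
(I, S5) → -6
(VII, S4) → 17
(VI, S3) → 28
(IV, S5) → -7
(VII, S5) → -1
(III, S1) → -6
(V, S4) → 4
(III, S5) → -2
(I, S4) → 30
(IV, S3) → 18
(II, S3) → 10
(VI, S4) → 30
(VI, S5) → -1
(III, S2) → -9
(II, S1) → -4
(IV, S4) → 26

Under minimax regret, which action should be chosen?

Column bests: S1=25, S2=24, S3=28, S4=30, S5=6.
I regrets: 14, 4, 14, 0, 12 → max 14
II regrets: 29, 31, 18, 30, 4 → max 31
III regrets: 31, 33, 2, 10, 8 → max 33
IV regrets: 10, 0, 10, 4, 13 → max 13
V regrets: 11, 10, 9, 26, 0 → max 26
VI regrets: 19, 27, 0, 0, 7 → max 27
VII regrets: 0, 28, 23, 13, 7 → max 28
Smallest max regret = 13 → IV.

IV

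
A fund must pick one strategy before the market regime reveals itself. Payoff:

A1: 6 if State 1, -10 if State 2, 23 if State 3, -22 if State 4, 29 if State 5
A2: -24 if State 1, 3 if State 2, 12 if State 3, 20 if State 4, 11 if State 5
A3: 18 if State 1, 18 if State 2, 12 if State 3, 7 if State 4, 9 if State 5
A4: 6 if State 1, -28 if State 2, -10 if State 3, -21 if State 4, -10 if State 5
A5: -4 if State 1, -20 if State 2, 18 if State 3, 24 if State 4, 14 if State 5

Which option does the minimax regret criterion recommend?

A3

Column bests: State 1=18, State 2=18, State 3=23, State 4=24, State 5=29.
A1 regrets: 12, 28, 0, 46, 0 → max 46
A2 regrets: 42, 15, 11, 4, 18 → max 42
A3 regrets: 0, 0, 11, 17, 20 → max 20
A4 regrets: 12, 46, 33, 45, 39 → max 46
A5 regrets: 22, 38, 5, 0, 15 → max 38
Smallest max regret = 20 → A3.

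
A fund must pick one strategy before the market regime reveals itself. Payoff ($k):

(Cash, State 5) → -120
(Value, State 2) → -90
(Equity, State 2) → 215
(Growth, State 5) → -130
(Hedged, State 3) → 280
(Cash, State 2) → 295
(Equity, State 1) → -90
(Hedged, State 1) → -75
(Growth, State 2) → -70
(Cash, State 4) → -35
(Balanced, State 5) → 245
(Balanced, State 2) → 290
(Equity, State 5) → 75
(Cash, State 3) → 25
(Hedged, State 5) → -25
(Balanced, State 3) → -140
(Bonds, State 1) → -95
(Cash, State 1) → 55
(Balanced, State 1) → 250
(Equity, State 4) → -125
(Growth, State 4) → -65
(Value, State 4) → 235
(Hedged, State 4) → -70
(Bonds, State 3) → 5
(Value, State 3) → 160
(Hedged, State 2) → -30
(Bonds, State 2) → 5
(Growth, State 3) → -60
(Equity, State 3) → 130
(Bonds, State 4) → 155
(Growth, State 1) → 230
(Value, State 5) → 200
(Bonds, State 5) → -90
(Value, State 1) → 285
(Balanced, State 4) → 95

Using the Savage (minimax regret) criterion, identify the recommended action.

Hedged

Column bests: State 1=285, State 2=295, State 3=280, State 4=235, State 5=245.
Hedged regrets: 360, 325, 0, 305, 270 → max 360
Cash regrets: 230, 0, 255, 270, 365 → max 365
Value regrets: 0, 385, 120, 0, 45 → max 385
Balanced regrets: 35, 5, 420, 140, 0 → max 420
Bonds regrets: 380, 290, 275, 80, 335 → max 380
Growth regrets: 55, 365, 340, 300, 375 → max 375
Equity regrets: 375, 80, 150, 360, 170 → max 375
Smallest max regret = 360 → Hedged.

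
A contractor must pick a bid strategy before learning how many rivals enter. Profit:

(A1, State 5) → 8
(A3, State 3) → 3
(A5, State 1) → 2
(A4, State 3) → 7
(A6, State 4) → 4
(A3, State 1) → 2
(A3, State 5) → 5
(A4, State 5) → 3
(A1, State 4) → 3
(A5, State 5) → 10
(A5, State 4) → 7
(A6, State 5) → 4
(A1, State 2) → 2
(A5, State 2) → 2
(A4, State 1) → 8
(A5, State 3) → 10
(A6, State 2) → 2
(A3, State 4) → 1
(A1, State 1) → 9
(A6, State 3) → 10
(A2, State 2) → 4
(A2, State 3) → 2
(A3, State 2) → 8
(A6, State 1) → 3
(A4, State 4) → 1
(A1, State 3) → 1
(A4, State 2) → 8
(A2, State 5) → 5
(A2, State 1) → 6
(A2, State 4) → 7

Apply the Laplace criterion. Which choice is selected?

Row averages: A1=4.6, A2=4.8, A3=3.8, A4=5.4, A5=6.2, A6=4.6
Highest average = 6.2 → A5.

A5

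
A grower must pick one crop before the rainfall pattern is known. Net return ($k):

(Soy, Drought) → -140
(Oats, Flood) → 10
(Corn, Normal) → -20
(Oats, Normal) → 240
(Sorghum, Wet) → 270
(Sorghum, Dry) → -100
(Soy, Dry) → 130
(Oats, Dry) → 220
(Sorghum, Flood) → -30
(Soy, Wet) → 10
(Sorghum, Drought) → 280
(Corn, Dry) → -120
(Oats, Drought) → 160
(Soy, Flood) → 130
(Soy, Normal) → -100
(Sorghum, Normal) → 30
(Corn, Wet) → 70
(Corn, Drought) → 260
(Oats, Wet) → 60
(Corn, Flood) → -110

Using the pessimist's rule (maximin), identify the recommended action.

Oats

Row minima: Oats=10, Corn=-120, Soy=-140, Sorghum=-100
Best worst-case = 10 → Oats.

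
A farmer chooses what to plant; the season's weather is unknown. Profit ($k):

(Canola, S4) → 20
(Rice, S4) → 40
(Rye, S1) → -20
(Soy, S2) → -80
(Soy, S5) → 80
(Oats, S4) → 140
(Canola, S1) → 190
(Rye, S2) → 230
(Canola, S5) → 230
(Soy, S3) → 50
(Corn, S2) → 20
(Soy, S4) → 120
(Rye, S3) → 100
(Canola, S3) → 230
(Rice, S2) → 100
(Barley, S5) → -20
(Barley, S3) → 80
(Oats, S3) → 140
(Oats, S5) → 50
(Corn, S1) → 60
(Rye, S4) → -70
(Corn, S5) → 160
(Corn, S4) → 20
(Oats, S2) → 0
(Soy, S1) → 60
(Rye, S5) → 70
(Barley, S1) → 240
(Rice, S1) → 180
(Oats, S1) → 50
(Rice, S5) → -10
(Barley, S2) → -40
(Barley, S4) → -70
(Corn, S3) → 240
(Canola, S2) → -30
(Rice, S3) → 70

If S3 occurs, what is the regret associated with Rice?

Best payoff under S3 is 240.
Regret = 240 − 70 = 170.

170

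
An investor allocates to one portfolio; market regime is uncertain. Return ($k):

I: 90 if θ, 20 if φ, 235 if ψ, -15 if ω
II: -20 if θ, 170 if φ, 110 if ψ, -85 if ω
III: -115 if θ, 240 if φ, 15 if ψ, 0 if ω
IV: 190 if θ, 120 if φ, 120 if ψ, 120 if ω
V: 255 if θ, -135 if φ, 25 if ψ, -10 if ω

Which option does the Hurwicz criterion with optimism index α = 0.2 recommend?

IV

I: 0.2·235 + 0.8·(-15) = 35
II: 0.2·170 + 0.8·(-85) = -34
III: 0.2·240 + 0.8·(-115) = -44
IV: 0.2·190 + 0.8·120 = 134
V: 0.2·255 + 0.8·(-135) = -57
Highest Hurwicz score = 134 → IV.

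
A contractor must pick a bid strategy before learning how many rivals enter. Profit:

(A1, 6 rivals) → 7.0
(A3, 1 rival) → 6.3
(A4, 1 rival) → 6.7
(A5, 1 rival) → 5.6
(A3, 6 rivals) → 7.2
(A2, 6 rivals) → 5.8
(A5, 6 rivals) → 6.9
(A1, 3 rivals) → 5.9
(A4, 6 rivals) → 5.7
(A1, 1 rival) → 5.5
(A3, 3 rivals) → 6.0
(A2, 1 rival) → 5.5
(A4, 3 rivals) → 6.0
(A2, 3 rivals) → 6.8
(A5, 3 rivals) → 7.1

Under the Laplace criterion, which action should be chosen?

Row averages: A1=92/15, A2=181/30, A3=6.5, A4=92/15, A5=98/15
Highest average = 98/15 → A5.

A5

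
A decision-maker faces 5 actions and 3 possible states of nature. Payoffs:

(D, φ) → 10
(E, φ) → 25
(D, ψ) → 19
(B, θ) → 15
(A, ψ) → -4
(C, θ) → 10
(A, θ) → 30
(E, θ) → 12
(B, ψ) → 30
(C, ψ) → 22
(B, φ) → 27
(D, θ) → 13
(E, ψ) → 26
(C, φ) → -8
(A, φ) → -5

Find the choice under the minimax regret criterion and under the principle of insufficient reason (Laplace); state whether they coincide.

Column bests: θ=30, φ=27, ψ=30.
A regrets: 0, 32, 34 → max 34
B regrets: 15, 0, 0 → max 15
C regrets: 20, 35, 8 → max 35
D regrets: 17, 17, 11 → max 17
E regrets: 18, 2, 4 → max 18
Smallest max regret = 15 → B.
Row averages: A=7, B=24, C=8, D=14, E=21
Highest average = 24 → B.

minimax regret → B; laplace → B (agree)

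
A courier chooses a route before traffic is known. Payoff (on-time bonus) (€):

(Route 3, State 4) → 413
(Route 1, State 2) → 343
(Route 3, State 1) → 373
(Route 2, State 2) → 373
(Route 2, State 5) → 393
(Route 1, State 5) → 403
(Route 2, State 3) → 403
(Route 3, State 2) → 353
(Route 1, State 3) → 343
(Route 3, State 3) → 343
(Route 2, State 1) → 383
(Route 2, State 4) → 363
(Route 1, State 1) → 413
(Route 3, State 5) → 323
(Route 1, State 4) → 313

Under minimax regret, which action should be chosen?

Route 2

Column bests: State 1=413, State 2=373, State 3=403, State 4=413, State 5=403.
Route 1 regrets: 0, 30, 60, 100, 0 → max 100
Route 2 regrets: 30, 0, 0, 50, 10 → max 50
Route 3 regrets: 40, 20, 60, 0, 80 → max 80
Smallest max regret = 50 → Route 2.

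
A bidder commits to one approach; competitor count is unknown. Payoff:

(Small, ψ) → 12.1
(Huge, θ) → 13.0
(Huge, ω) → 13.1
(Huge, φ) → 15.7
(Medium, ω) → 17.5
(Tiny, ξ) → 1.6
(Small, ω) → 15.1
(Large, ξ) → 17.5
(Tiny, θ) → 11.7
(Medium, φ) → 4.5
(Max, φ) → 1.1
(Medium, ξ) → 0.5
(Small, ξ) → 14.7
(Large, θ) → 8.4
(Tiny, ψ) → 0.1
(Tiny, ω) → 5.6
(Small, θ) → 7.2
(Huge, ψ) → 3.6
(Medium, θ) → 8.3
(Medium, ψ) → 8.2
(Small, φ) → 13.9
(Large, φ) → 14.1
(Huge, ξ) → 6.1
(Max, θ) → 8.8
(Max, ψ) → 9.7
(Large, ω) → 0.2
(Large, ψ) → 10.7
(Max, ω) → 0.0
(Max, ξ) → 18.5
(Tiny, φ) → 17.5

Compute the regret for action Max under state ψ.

2.4

Best payoff under ψ is 12.1.
Regret = 12.1 − 9.7 = 2.4.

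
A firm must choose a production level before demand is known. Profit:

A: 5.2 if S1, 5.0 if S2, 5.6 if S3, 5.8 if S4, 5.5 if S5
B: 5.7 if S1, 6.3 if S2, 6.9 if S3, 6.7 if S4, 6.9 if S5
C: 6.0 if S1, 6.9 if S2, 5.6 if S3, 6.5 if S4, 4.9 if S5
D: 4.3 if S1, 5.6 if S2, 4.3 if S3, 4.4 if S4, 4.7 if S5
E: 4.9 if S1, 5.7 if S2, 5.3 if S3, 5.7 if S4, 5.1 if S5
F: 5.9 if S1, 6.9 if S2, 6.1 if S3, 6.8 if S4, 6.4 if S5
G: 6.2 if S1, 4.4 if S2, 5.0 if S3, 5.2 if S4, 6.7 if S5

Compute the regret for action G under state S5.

Best payoff under S5 is 6.9.
Regret = 6.9 − 6.7 = 0.2.

0.2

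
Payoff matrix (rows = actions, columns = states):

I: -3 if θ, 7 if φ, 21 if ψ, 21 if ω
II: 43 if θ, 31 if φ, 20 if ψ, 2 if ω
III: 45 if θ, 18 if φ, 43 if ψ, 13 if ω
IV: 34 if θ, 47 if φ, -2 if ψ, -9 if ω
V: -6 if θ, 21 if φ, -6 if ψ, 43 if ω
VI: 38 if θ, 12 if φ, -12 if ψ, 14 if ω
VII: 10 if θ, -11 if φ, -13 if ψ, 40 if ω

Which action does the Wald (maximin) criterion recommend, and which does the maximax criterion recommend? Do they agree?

Row minima: I=-3, II=2, III=13, IV=-9, V=-6, VI=-12, VII=-13
Best worst-case = 13 → III.
Row maxima: I=21, II=43, III=45, IV=47, V=43, VI=38, VII=40
Best best-case = 47 → IV.

maximin → III; maximax → IV (disagree)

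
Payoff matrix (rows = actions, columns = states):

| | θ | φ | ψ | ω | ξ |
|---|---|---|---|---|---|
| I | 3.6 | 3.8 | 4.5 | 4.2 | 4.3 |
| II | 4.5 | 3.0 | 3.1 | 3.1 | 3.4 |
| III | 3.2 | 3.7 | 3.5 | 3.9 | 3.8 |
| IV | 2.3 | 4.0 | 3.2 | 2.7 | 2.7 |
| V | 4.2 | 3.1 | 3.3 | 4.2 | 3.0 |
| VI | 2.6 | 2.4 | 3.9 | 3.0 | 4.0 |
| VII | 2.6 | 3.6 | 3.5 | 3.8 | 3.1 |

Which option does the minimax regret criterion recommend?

Column bests: θ=4.5, φ=4.0, ψ=4.5, ω=4.2, ξ=4.3.
I regrets: 0.9, 0.2, 0.0, 0.0, 0.0 → max 0.9
II regrets: 0.0, 1.0, 1.4, 1.1, 0.9 → max 1.4
III regrets: 1.3, 0.3, 1.0, 0.3, 0.5 → max 1.3
IV regrets: 2.2, 0.0, 1.3, 1.5, 1.6 → max 2.2
V regrets: 0.3, 0.9, 1.2, 0.0, 1.3 → max 1.3
VI regrets: 1.9, 1.6, 0.6, 1.2, 0.3 → max 1.9
VII regrets: 1.9, 0.4, 1.0, 0.4, 1.2 → max 1.9
Smallest max regret = 0.9 → I.

I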